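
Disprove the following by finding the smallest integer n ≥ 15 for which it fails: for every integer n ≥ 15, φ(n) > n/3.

n = 18

A counterexample is any integer n ≥ 15 such that the claim fails; we check each in order.
For n = 15, 16, 17 the conclusion holds.
n = 18: φ(18) = 6 and 18/3 = 6, so φ(18) ≤ 18/3.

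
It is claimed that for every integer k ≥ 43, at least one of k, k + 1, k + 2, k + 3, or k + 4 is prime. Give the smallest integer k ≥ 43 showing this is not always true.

Check each integer k ≥ 43 in order until k, k + 1, k + 2, k + 3, k + 4 are all composite.
For k = 43, 44, 45, 46, 47 the conclusion holds.
k = 48: 48 = 2 × 24; 49 = 7 × 7; 50 = 2 × 25; 51 = 3 × 17; 52 = 2 × 26 — all composite.

k = 48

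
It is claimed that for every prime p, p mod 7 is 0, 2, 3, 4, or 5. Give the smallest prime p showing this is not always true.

p = 13

We need the least prime p for which the claim fails.
The first 5 eligible values, up to p = 11, all satisfy the conclusion.
p = 13: 13 mod 7 = 6 — not in {0, 2, 3, 4, 5}.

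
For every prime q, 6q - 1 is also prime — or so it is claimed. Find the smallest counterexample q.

The first 4 eligible values, up to q = 7, all satisfy the conclusion.
q = 11: 6q - 1 = 65 = 5 × 13, not prime.
Thus q = 11 disproves the claim, and no smaller q works.

q = 11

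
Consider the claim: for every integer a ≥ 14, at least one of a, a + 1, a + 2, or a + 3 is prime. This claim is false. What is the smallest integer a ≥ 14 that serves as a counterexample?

a = 24

For a = 14, 15, 16, 17, 18, 19, 20, 21, 22, 23 the conclusion holds.
a = 24: 24 = 2 × 12; 25 = 5 × 5; 26 = 2 × 13; 27 = 3 × 9 — all composite.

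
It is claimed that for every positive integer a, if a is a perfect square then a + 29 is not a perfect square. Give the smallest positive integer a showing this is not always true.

We need the least positive integer a for which a is a perfect square but a + 29 is a perfect square.
For a = 1, 4, 9, 16, …, 121, 144, 169 the conclusion holds.
a = 196: 196 = 14² and 196 + 29 = 225 = 15².
So a = 196 is the smallest counterexample.

a = 196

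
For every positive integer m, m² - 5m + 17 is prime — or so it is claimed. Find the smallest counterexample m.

m = 13

A counterexample is any positive integer m such that m² - 5m + 17 is not prime; we check each in order.
The first 12 eligible values, up to m = 12, all satisfy the conclusion.
m = 13: m² - 5m + 17 = 121 = 11 × 11, composite.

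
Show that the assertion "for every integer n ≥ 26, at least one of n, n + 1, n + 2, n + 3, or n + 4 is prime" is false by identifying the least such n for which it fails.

We need the least integer n ≥ 26 for which n, n + 1, n + 2, n + 3, n + 4 are all composite.
For n = 26, 27, 28, 29, 30, 31 the conclusion holds.
n = 32: 32 = 2 × 16; 33 = 3 × 11; 34 = 2 × 17; 35 = 5 × 7; 36 = 2 × 18 — all composite.

n = 32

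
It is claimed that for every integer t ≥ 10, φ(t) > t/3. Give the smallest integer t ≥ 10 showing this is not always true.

t = 12

For t = 10, 11 the conclusion holds.
t = 12: φ(12) = 4 and 12/3 = 4, so φ(12) ≤ 12/3.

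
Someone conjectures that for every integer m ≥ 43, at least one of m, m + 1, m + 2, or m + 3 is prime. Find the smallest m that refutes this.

We need the least integer m ≥ 43 for which m, m + 1, m + 2, m + 3 are all composite.
For m = 43, 44, 45, 46, 47 the conclusion holds.
m = 48: 48 = 2 × 24; 49 = 7 × 7; 50 = 2 × 25; 51 = 3 × 17 — all composite.

m = 48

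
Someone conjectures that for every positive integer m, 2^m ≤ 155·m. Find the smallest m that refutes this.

m = 11

A counterexample is any positive integer m such that 2^m > 155·m; we check each in order.
For m = 1, 2, 3, 4, 5, 6, 7, 8, 9, 10 the conclusion holds.
m = 11: 2^m = 2048 and 155·m = 1705, so 2048 > 1705.
So m = 11 is the smallest counterexample.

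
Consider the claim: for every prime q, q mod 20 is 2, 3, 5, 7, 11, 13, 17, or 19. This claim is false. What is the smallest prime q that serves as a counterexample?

Check each prime q in order until the claim fails.
The first 9 eligible values, up to q = 23, all satisfy the conclusion.
q = 29: 29 mod 20 = 9 — not in {2, 3, 5, 7, 11, 13, 17, 19}.
Hence q = 29 is a counterexample.

q = 29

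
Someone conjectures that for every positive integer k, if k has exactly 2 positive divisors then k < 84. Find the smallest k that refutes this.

Check each positive integer k in order until k has exactly 2 positive divisors but the claim fails.
For k = 2, 3, 5, 7, …, 73, 79, 83 the conclusion holds.
k = 89: τ(89) = 2; 89 ≥ 84.

k = 89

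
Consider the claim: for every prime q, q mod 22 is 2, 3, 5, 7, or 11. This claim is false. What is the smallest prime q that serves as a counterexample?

Check each prime q in order until the claim fails.
q = 2: 2 mod 22 = 2.
q = 3: 3 mod 22 = 3.
q = 5: 5 mod 22 = 5.
q = 7: 7 mod 22 = 7.
q = 11: 11 mod 22 = 11.
q = 13: 13 mod 22 = 13 — not in {2, 3, 5, 7, 11}.

q = 13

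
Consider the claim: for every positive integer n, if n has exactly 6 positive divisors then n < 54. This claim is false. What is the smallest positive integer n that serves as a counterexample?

n = 63

A counterexample is any positive integer n such that n has exactly 6 positive divisors but the claim fails; we check each in order.
For n = 12, 18, 20, 28, 32, 44, 45, 50, 52 the conclusion holds.
n = 63: τ(63) = 6; 63 ≥ 54.
Hence n = 63 is a counterexample.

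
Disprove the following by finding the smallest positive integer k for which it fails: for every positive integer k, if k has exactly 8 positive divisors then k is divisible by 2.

A counterexample is any positive integer k such that k has exactly 8 positive divisors but k is not divisible by 2; we check each in order.
For k = 24, 30, 40, 42, …, 88, 102, 104 the conclusion holds.
k = 105: τ(105) = 8; 105 mod 2 = 1.
Thus k = 105 disproves the claim, and no smaller k works.

k = 105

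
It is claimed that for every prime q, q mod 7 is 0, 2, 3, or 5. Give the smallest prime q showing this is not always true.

q = 11

We need the least prime q for which the claim fails.
The first 4 eligible values, up to q = 7, all satisfy the conclusion.
q = 11: 11 mod 7 = 4 — not in {0, 2, 3, 5}.
So q = 11 is the smallest counterexample.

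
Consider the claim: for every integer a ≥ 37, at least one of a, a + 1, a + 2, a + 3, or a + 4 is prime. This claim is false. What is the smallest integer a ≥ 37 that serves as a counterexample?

The first 11 eligible values, up to a = 47, all satisfy the conclusion.
a = 48: 48 = 2 × 24; 49 = 7 × 7; 50 = 2 × 25; 51 = 3 × 17; 52 = 2 × 26 — all composite.

a = 48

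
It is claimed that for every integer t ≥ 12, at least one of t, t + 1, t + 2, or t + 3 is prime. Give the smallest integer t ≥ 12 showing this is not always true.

We need the least integer t ≥ 12 for which t, t + 1, t + 2, t + 3 are all composite.
For t = 12, 13, 14, 15, …, 21, 22, 23 the conclusion holds.
t = 24: 24 = 2 × 12; 25 = 5 × 5; 26 = 2 × 13; 27 = 3 × 9 — all composite.

t = 24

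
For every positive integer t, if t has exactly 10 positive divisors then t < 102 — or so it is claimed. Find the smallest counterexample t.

t = 112

We need the least positive integer t for which t has exactly 10 positive divisors but the claim fails.
t = 48: τ(48) = 10; 48 < 102.
t = 80: τ(80) = 10; 80 < 102.
t = 112: τ(112) = 10; 112 ≥ 102.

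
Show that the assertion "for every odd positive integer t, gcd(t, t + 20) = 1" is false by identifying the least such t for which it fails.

t = 5

We need the least odd positive integer t for which gcd(t, t + 20) > 1.
t = 1: gcd(1, 21) = 1.
t = 3: gcd(3, 23) = 1.
t = 5: gcd(5, 25) = 5.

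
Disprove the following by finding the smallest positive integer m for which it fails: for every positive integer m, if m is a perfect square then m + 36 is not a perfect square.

m = 64

Check each positive integer m in order until m is a perfect square but m + 36 is a perfect square.
For m = 1, 4, 9, 16, 25, 36, 49 the conclusion holds.
m = 64: 64 = 8² and 64 + 36 = 100 = 10².
Hence m = 64 is a counterexample.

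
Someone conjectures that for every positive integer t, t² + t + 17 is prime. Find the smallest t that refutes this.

t = 16

For t = 1, 2, 3, 4, …, 13, 14, 15 the conclusion holds.
t = 16: t² + t + 17 = 289 = 17 × 17, composite.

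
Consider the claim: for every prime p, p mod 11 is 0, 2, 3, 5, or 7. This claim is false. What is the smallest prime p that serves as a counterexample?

p = 17

The first 6 eligible values, up to p = 13, all satisfy the conclusion.
p = 17: 17 mod 11 = 6 — not in {0, 2, 3, 5, 7}.
Hence p = 17 is a counterexample.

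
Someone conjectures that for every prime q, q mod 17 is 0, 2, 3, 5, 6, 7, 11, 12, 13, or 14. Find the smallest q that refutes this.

Check each prime q in order until the claim fails.
For q = 2, 3, 5, 7, …, 31, 37, 41 the conclusion holds.
q = 43: 43 mod 17 = 9 — not in {0, 2, 3, 5, 6, 7, 11, 12, 13, 14}.

q = 43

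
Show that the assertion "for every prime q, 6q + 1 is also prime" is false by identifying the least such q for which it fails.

q = 19

Check each prime q in order until 6q + 1 is not prime.
For q = 2, 3, 5, 7, 11, 13, 17 the conclusion holds.
q = 19: 6q + 1 = 115 = 5 × 23, not prime.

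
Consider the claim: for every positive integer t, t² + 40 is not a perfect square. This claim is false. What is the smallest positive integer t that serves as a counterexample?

t = 3

For t = 1, 2 the conclusion holds.
t = 3: 3² + 40 = 49 = 7², a perfect square.
So t = 3 is the smallest counterexample.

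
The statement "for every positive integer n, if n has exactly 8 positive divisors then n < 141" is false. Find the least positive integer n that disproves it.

We need the least positive integer n for which n has exactly 8 positive divisors but the claim fails.
For n = 24, 30, 40, 42, …, 135, 136, 138 the conclusion holds.
n = 152: τ(152) = 8; 152 ≥ 141.

n = 152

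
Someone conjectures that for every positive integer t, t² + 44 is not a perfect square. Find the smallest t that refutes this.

We need the least positive integer t for which t² + 44 is a perfect square.
The first 9 eligible values, up to t = 9, all satisfy the conclusion.
t = 10: 10² + 44 = 144 = 12², a perfect square.

t = 10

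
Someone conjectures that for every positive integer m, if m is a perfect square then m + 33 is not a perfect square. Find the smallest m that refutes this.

m = 16

We need the least positive integer m for which m is a perfect square but m + 33 is a perfect square.
m = 1: 1 + 33 = 34, not a perfect square.
m = 4: 4 + 33 = 37, not a perfect square.
m = 9: 9 + 33 = 42, not a perfect square.
m = 16: 16 = 4² and 16 + 33 = 49 = 7².
Hence m = 16 is a counterexample.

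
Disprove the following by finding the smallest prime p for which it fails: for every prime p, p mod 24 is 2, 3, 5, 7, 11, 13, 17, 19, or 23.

We need the least prime p for which the claim fails.
For p = 2, 3, 5, 7, …, 61, 67, 71 the conclusion holds.
p = 73: 73 mod 24 = 1 — not in {2, 3, 5, 7, 11, 13, 17, 19, 23}.
So p = 73 is the smallest counterexample.

p = 73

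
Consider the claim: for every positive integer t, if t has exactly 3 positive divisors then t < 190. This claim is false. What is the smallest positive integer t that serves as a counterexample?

Check each positive integer t in order until t has exactly 3 positive divisors but the claim fails.
The first 6 eligible values, up to t = 169, all satisfy the conclusion.
t = 289: τ(289) = 3; 289 ≥ 190.
Thus t = 289 disproves the claim, and no smaller t works.

t = 289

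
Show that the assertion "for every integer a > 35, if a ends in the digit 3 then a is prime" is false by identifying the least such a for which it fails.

a = 63

For a = 43, 53 the conclusion holds.
a = 63: 63 ends in 3; 63 = 3 × 21, composite.
Hence a = 63 is a counterexample.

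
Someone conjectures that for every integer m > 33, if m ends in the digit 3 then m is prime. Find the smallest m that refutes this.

m = 63

Check each integer m > 33 in order until m ends in the digit 3 but m is not prime.
For m = 43, 53 the conclusion holds.
m = 63: 63 ends in 3; 63 = 3 × 21, composite.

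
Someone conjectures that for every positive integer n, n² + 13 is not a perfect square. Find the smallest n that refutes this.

For n = 1, 2, 3, 4, 5 the conclusion holds.
n = 6: 6² + 13 = 49 = 7², a perfect square.

n = 6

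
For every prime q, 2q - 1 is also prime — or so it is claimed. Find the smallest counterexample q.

q = 5

We need the least prime q for which 2q - 1 is not prime.
For q = 2, 3 the conclusion holds.
q = 5: 2q - 1 = 9 = 3 × 3, not prime.
Hence q = 5 is a counterexample.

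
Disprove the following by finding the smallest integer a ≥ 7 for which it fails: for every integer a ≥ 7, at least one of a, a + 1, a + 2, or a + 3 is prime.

a = 24

A counterexample is any integer a ≥ 7 such that a, a + 1, a + 2, a + 3 are all composite; we check each in order.
For a = 7, 8, 9, 10, …, 21, 22, 23 the conclusion holds.
a = 24: 24 = 2 × 12; 25 = 5 × 5; 26 = 2 × 13; 27 = 3 × 9 — all composite.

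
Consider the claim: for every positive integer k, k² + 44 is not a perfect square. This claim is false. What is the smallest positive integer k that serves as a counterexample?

We need the least positive integer k for which k² + 44 is a perfect square.
The first 9 eligible values, up to k = 9, all satisfy the conclusion.
k = 10: 10² + 44 = 144 = 12², a perfect square.
So k = 10 is the smallest counterexample.

k = 10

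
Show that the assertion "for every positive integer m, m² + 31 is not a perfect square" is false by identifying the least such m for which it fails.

A counterexample is any positive integer m such that m² + 31 is a perfect square; we check each in order.
The first 14 eligible values, up to m = 14, all satisfy the conclusion.
m = 15: 15² + 31 = 256 = 16², a perfect square.
Hence m = 15 is a counterexample.

m = 15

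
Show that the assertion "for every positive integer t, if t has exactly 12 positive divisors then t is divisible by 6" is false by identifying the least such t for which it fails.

t = 140

t = 60: τ(60) = 12; 60 mod 6 = 0.
t = 72: τ(72) = 12; 72 mod 6 = 0.
t = 84: τ(84) = 12; 84 mod 6 = 0.
t = 90: τ(90) = 12; 90 mod 6 = 0.
t = 96: τ(96) = 12; 96 mod 6 = 0.
t = 108: τ(108) = 12; 108 mod 6 = 0.
t = 126: τ(126) = 12; 126 mod 6 = 0.
t = 132: τ(132) = 12; 132 mod 6 = 0.
t = 140: τ(140) = 12; 140 mod 6 = 2.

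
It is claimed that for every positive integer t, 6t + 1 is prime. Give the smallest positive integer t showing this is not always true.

Check each positive integer t in order until 6t + 1 is not prime.
t = 1: 6t + 1 = 7, prime.
t = 2: 6t + 1 = 13, prime.
t = 3: 6t + 1 = 19, prime.
t = 4: 6t + 1 = 25 = 5 × 5, composite.

t = 4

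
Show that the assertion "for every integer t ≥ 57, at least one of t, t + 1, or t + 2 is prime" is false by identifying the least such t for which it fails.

Check each integer t ≥ 57 in order until t, t + 1, t + 2 are all composite.
t = 57: 59 is prime.
t = 58: 59 is prime.
t = 59: 59 is prime.
t = 60: 61 is prime.
t = 61: 61 is prime.
t = 62: 62 = 2 × 31; 63 = 3 × 21; 64 = 2 × 32 — all composite.
So t = 62 is the smallest counterexample.

t = 62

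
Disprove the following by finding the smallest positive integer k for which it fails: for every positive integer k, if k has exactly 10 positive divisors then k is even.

We need the least positive integer k for which k has exactly 10 positive divisors but k is odd.
For k = 48, 80, 112, 162, 176, 208, 272, 304, 368 the conclusion holds.
k = 405: divisors of 405: 10 divisors; 405 is odd.
Thus k = 405 disproves the claim, and no smaller k works.

k = 405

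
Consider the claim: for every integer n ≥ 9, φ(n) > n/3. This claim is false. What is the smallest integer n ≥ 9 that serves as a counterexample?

A counterexample is any integer n ≥ 9 such that the claim fails; we check each in order.
For n = 9, 10, 11 the conclusion holds.
n = 12: φ(12) = 4 and 12/3 = 4, so φ(12) ≤ 12/3.
Hence n = 12 is a counterexample.

n = 12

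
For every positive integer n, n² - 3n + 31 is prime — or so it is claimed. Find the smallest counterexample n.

n = 4

Check each positive integer n in order until n² - 3n + 31 is not prime.
n = 1: n² - 3n + 31 = 29, prime.
n = 2: n² - 3n + 31 = 29, prime.
n = 3: n² - 3n + 31 = 31, prime.
n = 4: n² - 3n + 31 = 35 = 5 × 7, composite.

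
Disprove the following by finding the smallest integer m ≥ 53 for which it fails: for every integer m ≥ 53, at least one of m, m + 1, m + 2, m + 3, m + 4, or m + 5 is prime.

For m = 53, 54, 55, 56, …, 87, 88, 89 the conclusion holds.
m = 90: 90 = 2 × 45; 91 = 7 × 13; 92 = 2 × 46; 93 = 3 × 31; 94 = 2 × 47; 95 = 5 × 19 — all composite.

m = 90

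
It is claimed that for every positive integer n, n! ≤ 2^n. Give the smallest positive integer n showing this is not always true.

Check each positive integer n in order until n! > 2^n.
For n = 1, 2, 3 the conclusion holds.
n = 4: n! = 24 and 2^n = 16, so 24 > 16.
Thus n = 4 disproves the claim, and no smaller n works.

n = 4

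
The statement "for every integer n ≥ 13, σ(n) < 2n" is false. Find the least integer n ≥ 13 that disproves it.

n = 18

A counterexample is any integer n ≥ 13 such that the claim fails; we check each in order.
For n = 13, 14, 15, 16, 17 the conclusion holds.
n = 18: σ(18) = 39; 39 ≥ 36.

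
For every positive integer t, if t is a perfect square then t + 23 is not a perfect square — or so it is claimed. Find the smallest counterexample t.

t = 121

We need the least positive integer t for which t is a perfect square but t + 23 is a perfect square.
For t = 1, 4, 9, 16, 25, 36, 49, 64, 81, 100 the conclusion holds.
t = 121: 121 = 11² and 121 + 23 = 144 = 12².
Thus t = 121 disproves the claim, and no smaller t works.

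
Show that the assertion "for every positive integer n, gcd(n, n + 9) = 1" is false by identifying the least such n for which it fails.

Check each positive integer n in order until gcd(n, n + 9) > 1.
For n = 1, 2 the conclusion holds.
n = 3: gcd(3, 12) = 3.
Thus n = 3 disproves the claim, and no smaller n works.

n = 3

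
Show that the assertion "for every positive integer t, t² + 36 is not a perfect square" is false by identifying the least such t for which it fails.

t = 8

The first 7 eligible values, up to t = 7, all satisfy the conclusion.
t = 8: 8² + 36 = 100 = 10², a perfect square.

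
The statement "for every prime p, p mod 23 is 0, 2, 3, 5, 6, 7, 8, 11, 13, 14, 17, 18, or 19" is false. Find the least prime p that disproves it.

p = 43

Check each prime p in order until the claim fails.
The first 13 eligible values, up to p = 41, all satisfy the conclusion.
p = 43: 43 mod 23 = 20 — not in {0, 2, 3, 5, 6, 7, 8, 11, 13, 14, 17, 18, 19}.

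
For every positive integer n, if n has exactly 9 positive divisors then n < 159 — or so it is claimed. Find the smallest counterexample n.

n = 196

For n = 36, 100 the conclusion holds.
n = 196: τ(196) = 9; 196 ≥ 159.
Thus n = 196 disproves the claim, and no smaller n works.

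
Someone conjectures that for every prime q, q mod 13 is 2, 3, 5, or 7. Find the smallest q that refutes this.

q = 11

Check each prime q in order until the claim fails.
The first 4 eligible values, up to q = 7, all satisfy the conclusion.
q = 11: 11 mod 13 = 11 — not in {2, 3, 5, 7}.
Hence q = 11 is a counterexample.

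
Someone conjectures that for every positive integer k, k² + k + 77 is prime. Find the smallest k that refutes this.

Check each positive integer k in order until k² + k + 77 is not prime.
k = 1: k² + k + 77 = 79, prime.
k = 2: k² + k + 77 = 83, prime.
k = 3: k² + k + 77 = 89, prime.
k = 4: k² + k + 77 = 97, prime.
k = 5: k² + k + 77 = 107, prime.
k = 6: k² + k + 77 = 119 = 7 × 17, composite.
Thus k = 6 disproves the claim, and no smaller k works.

k = 6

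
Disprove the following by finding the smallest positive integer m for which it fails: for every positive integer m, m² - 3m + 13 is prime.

m = 12

Check each positive integer m in order until m² - 3m + 13 is not prime.
For m = 1, 2, 3, 4, …, 9, 10, 11 the conclusion holds.
m = 12: m² - 3m + 13 = 121 = 11 × 11, composite.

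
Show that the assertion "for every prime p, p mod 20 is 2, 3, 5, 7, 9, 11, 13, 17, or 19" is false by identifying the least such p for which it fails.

p = 41

We need the least prime p for which the claim fails.
The first 12 eligible values, up to p = 37, all satisfy the conclusion.
p = 41: 41 mod 20 = 1 — not in {2, 3, 5, 7, 9, 11, 13, 17, 19}.
Thus p = 41 disproves the claim, and no smaller p works.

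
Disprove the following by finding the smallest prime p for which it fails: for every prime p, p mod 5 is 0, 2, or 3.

Check each prime p in order until the claim fails.
p = 2: 2 mod 5 = 2.
p = 3: 3 mod 5 = 3.
p = 5: 5 mod 5 = 0.
p = 7: 7 mod 5 = 2.
p = 11: 11 mod 5 = 1 — not in {0, 2, 3}.

p = 11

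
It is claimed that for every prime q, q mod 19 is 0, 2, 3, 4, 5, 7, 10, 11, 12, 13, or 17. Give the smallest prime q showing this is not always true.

q = 37

Check each prime q in order until the claim fails.
For q = 2, 3, 5, 7, …, 23, 29, 31 the conclusion holds.
q = 37: 37 mod 19 = 18 — not in {0, 2, 3, 4, 5, 7, 10, 11, 12, 13, 17}.
Hence q = 37 is a counterexample.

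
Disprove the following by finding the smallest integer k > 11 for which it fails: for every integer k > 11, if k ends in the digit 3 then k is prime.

k = 13: 13 ends in 3 and is prime.
k = 23: 23 ends in 3 and is prime.
k = 33: 33 ends in 3; 33 = 3 × 11, composite.

k = 33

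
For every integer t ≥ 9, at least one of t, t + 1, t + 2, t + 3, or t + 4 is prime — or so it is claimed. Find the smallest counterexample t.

t = 24

The first 15 eligible values, up to t = 23, all satisfy the conclusion.
t = 24: 24 = 2 × 12; 25 = 5 × 5; 26 = 2 × 13; 27 = 3 × 9; 28 = 2 × 14 — all composite.
So t = 24 is the smallest counterexample.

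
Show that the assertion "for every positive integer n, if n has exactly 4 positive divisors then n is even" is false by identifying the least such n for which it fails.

n = 15

The first 4 eligible values, up to n = 14, all satisfy the conclusion.
n = 15: divisors of 15: 1, 3, 5, 15; 15 is odd.
So n = 15 is the smallest counterexample.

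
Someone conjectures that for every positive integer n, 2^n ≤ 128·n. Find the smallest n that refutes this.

n = 11

Check each positive integer n in order until 2^n > 128·n.
For n = 1, 2, 3, 4, 5, 6, 7, 8, 9, 10 the conclusion holds.
n = 11: 2^n = 2048 and 128·n = 1408, so 2048 > 1408.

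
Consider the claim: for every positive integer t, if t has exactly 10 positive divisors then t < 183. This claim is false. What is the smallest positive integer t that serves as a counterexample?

t = 208

Check each positive integer t in order until t has exactly 10 positive divisors but the claim fails.
The first 5 eligible values, up to t = 176, all satisfy the conclusion.
t = 208: τ(208) = 10; 208 ≥ 183.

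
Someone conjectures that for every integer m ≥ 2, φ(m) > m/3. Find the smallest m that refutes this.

m = 6

m = 2: φ(2) = 1 and 2/3 = 2/3, so φ(2) > 2/3.
m = 3: φ(3) = 2 and 3/3 = 1, so φ(3) > 3/3.
m = 4: φ(4) = 2 and 4/3 = 4/3, so φ(4) > 4/3.
m = 5: φ(5) = 4 and 5/3 = 5/3, so φ(5) > 5/3.
m = 6: φ(6) = 2 and 6/3 = 2, so φ(6) ≤ 6/3.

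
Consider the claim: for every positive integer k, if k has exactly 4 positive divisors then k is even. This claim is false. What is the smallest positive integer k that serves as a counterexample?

k = 15

For k = 6, 8, 10, 14 the conclusion holds.
k = 15: divisors of 15: 1, 3, 5, 15; 15 is odd.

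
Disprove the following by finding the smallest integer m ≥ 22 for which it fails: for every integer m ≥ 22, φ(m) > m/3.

For m = 22, 23 the conclusion holds.
m = 24: φ(24) = 8 and 24/3 = 8, so φ(24) ≤ 24/3.
Thus m = 24 disproves the claim, and no smaller m works.

m = 24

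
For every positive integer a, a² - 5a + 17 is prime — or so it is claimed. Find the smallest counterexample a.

a = 13

Check each positive integer a in order until a² - 5a + 17 is not prime.
The first 12 eligible values, up to a = 12, all satisfy the conclusion.
a = 13: a² - 5a + 17 = 121 = 11 × 11, composite.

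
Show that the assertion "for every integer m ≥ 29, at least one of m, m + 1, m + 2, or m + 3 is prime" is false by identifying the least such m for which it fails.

Check each integer m ≥ 29 in order until m, m + 1, m + 2, m + 3 are all composite.
m = 29: 29 is prime.
m = 30: 31 is prime.
m = 31: 31 is prime.
m = 32: 32 = 2 × 16; 33 = 3 × 11; 34 = 2 × 17; 35 = 5 × 7 — all composite.
Thus m = 32 disproves the claim, and no smaller m works.

m = 32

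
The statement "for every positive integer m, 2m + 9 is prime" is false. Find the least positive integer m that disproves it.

m = 3

We need the least positive integer m for which 2m + 9 is not prime.
For m = 1, 2 the conclusion holds.
m = 3: 2m + 9 = 15 = 3 × 5, composite.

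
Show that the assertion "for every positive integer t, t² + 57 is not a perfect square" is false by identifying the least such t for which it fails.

A counterexample is any positive integer t such that t² + 57 is a perfect square; we check each in order.
The first 7 eligible values, up to t = 7, all satisfy the conclusion.
t = 8: 8² + 57 = 121 = 11², a perfect square.
Thus t = 8 disproves the claim, and no smaller t works.

t = 8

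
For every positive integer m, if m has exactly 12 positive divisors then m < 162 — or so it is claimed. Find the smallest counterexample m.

Check each positive integer m in order until m has exactly 12 positive divisors but the claim fails.
For m = 60, 72, 84, 90, …, 150, 156, 160 the conclusion holds.
m = 198: τ(198) = 12; 198 ≥ 162.
Thus m = 198 disproves the claim, and no smaller m works.

m = 198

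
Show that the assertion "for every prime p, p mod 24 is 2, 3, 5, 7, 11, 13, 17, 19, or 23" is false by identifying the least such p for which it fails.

For p = 2, 3, 5, 7, …, 61, 67, 71 the conclusion holds.
p = 73: 73 mod 24 = 1 — not in {2, 3, 5, 7, 11, 13, 17, 19, 23}.

p = 73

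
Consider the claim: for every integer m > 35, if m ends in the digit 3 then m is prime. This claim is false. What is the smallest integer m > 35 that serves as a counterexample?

We need the least integer m > 35 for which m ends in the digit 3 but m is not prime.
m = 43: 43 ends in 3 and is prime.
m = 53: 53 ends in 3 and is prime.
m = 63: 63 ends in 3; 63 = 3 × 21, composite.

m = 63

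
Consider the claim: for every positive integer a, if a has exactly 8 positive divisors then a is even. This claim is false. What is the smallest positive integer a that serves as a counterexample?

The first 12 eligible values, up to a = 104, all satisfy the conclusion.
a = 105: divisors of 105: 1, 3, 5, 7, 15, 21, 35, 105; 105 is odd.
Thus a = 105 disproves the claim, and no smaller a works.

a = 105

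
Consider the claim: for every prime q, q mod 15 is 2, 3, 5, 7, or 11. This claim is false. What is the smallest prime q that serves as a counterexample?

Check each prime q in order until the claim fails.
The first 5 eligible values, up to q = 11, all satisfy the conclusion.
q = 13: 13 mod 15 = 13 — not in {2, 3, 5, 7, 11}.

q = 13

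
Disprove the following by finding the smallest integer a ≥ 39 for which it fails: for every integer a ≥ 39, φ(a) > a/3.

a = 42

We need the least integer a ≥ 39 for which the claim fails.
For a = 39, 40, 41 the conclusion holds.
a = 42: φ(42) = 12 and 42/3 = 14, so φ(42) ≤ 42/3.
So a = 42 is the smallest counterexample.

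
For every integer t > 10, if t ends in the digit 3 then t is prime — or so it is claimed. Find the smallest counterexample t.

For t = 13, 23 the conclusion holds.
t = 33: 33 ends in 3; 33 = 3 × 11, composite.

t = 33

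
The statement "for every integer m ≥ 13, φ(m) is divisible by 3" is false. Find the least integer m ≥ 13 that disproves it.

m = 15

We need the least integer m ≥ 13 for which φ(m) is not divisible by 3.
m = 13: φ(13) = 12; 12 mod 3 = 0.
m = 14: φ(14) = 6; 6 mod 3 = 0.
m = 15: φ(15) = 8; 8 mod 3 = 2.
Thus m = 15 disproves the claim, and no smaller m works.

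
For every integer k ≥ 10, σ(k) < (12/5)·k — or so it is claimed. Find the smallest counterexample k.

For k = 10, 11, 12, 13, …, 21, 22, 23 the conclusion holds.
k = 24: σ(24) = 60; 60 ≥ 288/5.

k = 24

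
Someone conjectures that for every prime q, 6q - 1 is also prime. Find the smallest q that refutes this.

A counterexample is any prime q such that 6q - 1 is not prime; we check each in order.
The first 4 eligible values, up to q = 7, all satisfy the conclusion.
q = 11: 6q - 1 = 65 = 5 × 13, not prime.
Hence q = 11 is a counterexample.

q = 11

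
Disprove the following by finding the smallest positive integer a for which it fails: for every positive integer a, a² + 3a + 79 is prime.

We need the least positive integer a for which a² + 3a + 79 is not prime.
The first 4 eligible values, up to a = 4, all satisfy the conclusion.
a = 5: a² + 3a + 79 = 119 = 7 × 17, composite.

a = 5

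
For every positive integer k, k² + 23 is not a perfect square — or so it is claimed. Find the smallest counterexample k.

k = 11

We need the least positive integer k for which k² + 23 is a perfect square.
The first 10 eligible values, up to k = 10, all satisfy the conclusion.
k = 11: 11² + 23 = 144 = 12², a perfect square.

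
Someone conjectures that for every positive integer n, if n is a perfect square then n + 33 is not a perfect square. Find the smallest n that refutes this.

n = 16

For n = 1, 4, 9 the conclusion holds.
n = 16: 16 = 4² and 16 + 33 = 49 = 7².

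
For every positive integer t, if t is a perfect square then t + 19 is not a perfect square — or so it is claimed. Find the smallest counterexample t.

t = 81

We need the least positive integer t for which t is a perfect square but t + 19 is a perfect square.
For t = 1, 4, 9, 16, 25, 36, 49, 64 the conclusion holds.
t = 81: 81 = 9² and 81 + 19 = 100 = 10².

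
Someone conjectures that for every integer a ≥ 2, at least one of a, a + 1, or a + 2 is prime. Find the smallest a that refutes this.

The first 6 eligible values, up to a = 7, all satisfy the conclusion.
a = 8: 8 = 2 × 4; 9 = 3 × 3; 10 = 2 × 5 — all composite.
Thus a = 8 disproves the claim, and no smaller a works.

a = 8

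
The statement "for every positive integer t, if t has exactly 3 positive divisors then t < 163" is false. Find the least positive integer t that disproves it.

t = 169

The first 5 eligible values, up to t = 121, all satisfy the conclusion.
t = 169: τ(169) = 3; 169 ≥ 163.
Hence t = 169 is a counterexample.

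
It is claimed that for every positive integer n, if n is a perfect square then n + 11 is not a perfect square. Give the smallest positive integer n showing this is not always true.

For n = 1, 4, 9, 16 the conclusion holds.
n = 25: 25 = 5² and 25 + 11 = 36 = 6².
So n = 25 is the smallest counterexample.

n = 25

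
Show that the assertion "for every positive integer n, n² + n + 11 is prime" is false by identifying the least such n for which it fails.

n = 10

Check each positive integer n in order until n² + n + 11 is not prime.
The first 9 eligible values, up to n = 9, all satisfy the conclusion.
n = 10: n² + n + 11 = 121 = 11 × 11, composite.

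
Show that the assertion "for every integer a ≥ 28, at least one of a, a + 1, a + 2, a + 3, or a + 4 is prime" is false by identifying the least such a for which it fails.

A counterexample is any integer a ≥ 28 such that a, a + 1, a + 2, a + 3, a + 4 are all composite; we check each in order.
The first 4 eligible values, up to a = 31, all satisfy the conclusion.
a = 32: 32 = 2 × 16; 33 = 3 × 11; 34 = 2 × 17; 35 = 5 × 7; 36 = 2 × 18 — all composite.

a = 32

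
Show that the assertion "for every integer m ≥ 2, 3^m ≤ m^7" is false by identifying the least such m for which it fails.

m = 19

A counterexample is any integer m ≥ 2 such that 3^m > m^7; we check each in order.
The first 17 eligible values, up to m = 18, all satisfy the conclusion.
m = 19: 3^m = 1162261467 and m^7 = 893871739, so 1162261467 > 893871739.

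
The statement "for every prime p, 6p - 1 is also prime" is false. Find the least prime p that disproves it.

p = 11

We need the least prime p for which 6p - 1 is not prime.
For p = 2, 3, 5, 7 the conclusion holds.
p = 11: 6p - 1 = 65 = 5 × 13, not prime.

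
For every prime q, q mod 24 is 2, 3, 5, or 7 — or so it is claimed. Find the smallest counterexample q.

q = 11

A counterexample is any prime q such that the claim fails; we check each in order.
For q = 2, 3, 5, 7 the conclusion holds.
q = 11: 11 mod 24 = 11 — not in {2, 3, 5, 7}.
Thus q = 11 disproves the claim, and no smaller q works.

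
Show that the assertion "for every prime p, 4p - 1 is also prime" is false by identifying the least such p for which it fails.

We need the least prime p for which 4p - 1 is not prime.
For p = 2, 3, 5 the conclusion holds.
p = 7: 4p - 1 = 27 = 3 × 9, not prime.
So p = 7 is the smallest counterexample.

p = 7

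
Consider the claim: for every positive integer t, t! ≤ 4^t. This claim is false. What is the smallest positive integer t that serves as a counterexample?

t = 9

A counterexample is any positive integer t such that t! > 4^t; we check each in order.
For t = 1, 2, 3, 4, 5, 6, 7, 8 the conclusion holds.
t = 9: t! = 362880 and 4^t = 262144, so 362880 > 262144.
Thus t = 9 disproves the claim, and no smaller t works.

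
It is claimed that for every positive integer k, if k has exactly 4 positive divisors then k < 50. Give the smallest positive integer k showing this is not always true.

We need the least positive integer k for which k has exactly 4 positive divisors but the claim fails.
For k = 6, 8, 10, 14, …, 38, 39, 46 the conclusion holds.
k = 51: τ(51) = 4; 51 ≥ 50.
Thus k = 51 disproves the claim, and no smaller k works.

k = 51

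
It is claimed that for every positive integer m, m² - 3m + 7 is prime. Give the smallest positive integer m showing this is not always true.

The first 5 eligible values, up to m = 5, all satisfy the conclusion.
m = 6: m² - 3m + 7 = 25 = 5 × 5, composite.

m = 6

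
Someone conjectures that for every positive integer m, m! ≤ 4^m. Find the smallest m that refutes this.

m = 9

Check each positive integer m in order until m! > 4^m.
The first 8 eligible values, up to m = 8, all satisfy the conclusion.
m = 9: m! = 362880 and 4^m = 262144, so 362880 > 262144.
Thus m = 9 disproves the claim, and no smaller m works.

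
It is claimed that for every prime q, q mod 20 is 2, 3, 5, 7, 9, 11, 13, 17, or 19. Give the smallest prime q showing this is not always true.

We need the least prime q for which the claim fails.
The first 12 eligible values, up to q = 37, all satisfy the conclusion.
q = 41: 41 mod 20 = 1 — not in {2, 3, 5, 7, 9, 11, 13, 17, 19}.
Thus q = 41 disproves the claim, and no smaller q works.

q = 41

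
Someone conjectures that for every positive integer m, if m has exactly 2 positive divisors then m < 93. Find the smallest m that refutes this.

m = 97

The first 24 eligible values, up to m = 89, all satisfy the conclusion.
m = 97: τ(97) = 2; 97 ≥ 93.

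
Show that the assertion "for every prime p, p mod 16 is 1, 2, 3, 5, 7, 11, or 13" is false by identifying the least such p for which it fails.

p = 31

A counterexample is any prime p such that the claim fails; we check each in order.
The first 10 eligible values, up to p = 29, all satisfy the conclusion.
p = 31: 31 mod 16 = 15 — not in {1, 2, 3, 5, 7, 11, 13}.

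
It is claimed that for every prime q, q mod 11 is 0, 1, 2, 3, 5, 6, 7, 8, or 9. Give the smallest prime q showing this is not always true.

For q = 2, 3, 5, 7, …, 23, 29, 31 the conclusion holds.
q = 37: 37 mod 11 = 4 — not in {0, 1, 2, 3, 5, 6, 7, 8, 9}.

q = 37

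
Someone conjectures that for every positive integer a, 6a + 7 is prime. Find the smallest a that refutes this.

We need the least positive integer a for which 6a + 7 is not prime.
For a = 1, 2 the conclusion holds.
a = 3: 6a + 7 = 25 = 5 × 5, composite.
So a = 3 is the smallest counterexample.

a = 3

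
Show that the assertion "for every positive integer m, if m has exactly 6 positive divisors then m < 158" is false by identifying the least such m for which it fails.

m = 164

We need the least positive integer m for which m has exactly 6 positive divisors but the claim fails.
For m = 12, 18, 20, 28, …, 147, 148, 153 the conclusion holds.
m = 164: τ(164) = 6; 164 ≥ 158.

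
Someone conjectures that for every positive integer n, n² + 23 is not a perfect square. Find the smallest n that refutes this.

n = 11

A counterexample is any positive integer n such that n² + 23 is a perfect square; we check each in order.
For n = 1, 2, 3, 4, 5, 6, 7, 8, 9, 10 the conclusion holds.
n = 11: 11² + 23 = 144 = 12², a perfect square.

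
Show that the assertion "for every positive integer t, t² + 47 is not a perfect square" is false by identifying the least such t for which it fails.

t = 23

Check each positive integer t in order until t² + 47 is a perfect square.
For t = 1, 2, 3, 4, …, 20, 21, 22 the conclusion holds.
t = 23: 23² + 47 = 576 = 24², a perfect square.
Hence t = 23 is a counterexample.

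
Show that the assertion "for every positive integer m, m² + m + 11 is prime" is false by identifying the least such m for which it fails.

The first 9 eligible values, up to m = 9, all satisfy the conclusion.
m = 10: m² + m + 11 = 121 = 11 × 11, composite.
Thus m = 10 disproves the claim, and no smaller m works.

m = 10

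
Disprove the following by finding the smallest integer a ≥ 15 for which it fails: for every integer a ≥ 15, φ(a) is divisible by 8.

A counterexample is any integer a ≥ 15 such that φ(a) is not divisible by 8; we check each in order.
For a = 15, 16, 17 the conclusion holds.
a = 18: φ(18) = 6; 6 mod 8 = 6.

a = 18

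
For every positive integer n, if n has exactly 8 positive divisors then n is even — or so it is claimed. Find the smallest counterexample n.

A counterexample is any positive integer n such that n has exactly 8 positive divisors but n is odd; we check each in order.
The first 12 eligible values, up to n = 104, all satisfy the conclusion.
n = 105: divisors of 105: 1, 3, 5, 7, 15, 21, 35, 105; 105 is odd.

n = 105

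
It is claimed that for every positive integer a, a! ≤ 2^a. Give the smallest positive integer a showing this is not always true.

A counterexample is any positive integer a such that a! > 2^a; we check each in order.
a = 1: a! = 1 and 2^a = 2, so 1 ≤ 2.
a = 2: a! = 2 and 2^a = 4, so 2 ≤ 4.
a = 3: a! = 6 and 2^a = 8, so 6 ≤ 8.
a = 4: a! = 24 and 2^a = 16, so 24 > 16.

a = 4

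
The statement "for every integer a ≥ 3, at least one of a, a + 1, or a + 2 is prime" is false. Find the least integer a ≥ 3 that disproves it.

a = 8

a = 3: 3 is prime.
a = 4: 5 is prime.
a = 5: 5 is prime.
a = 6: 7 is prime.
a = 7: 7 is prime.
a = 8: 8 = 2 × 4; 9 = 3 × 3; 10 = 2 × 5 — all composite.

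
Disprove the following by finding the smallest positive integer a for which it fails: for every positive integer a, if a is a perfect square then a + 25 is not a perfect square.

Check each positive integer a in order until a is a perfect square but a + 25 is a perfect square.
For a = 1, 4, 9, 16, …, 81, 100, 121 the conclusion holds.
a = 144: 144 = 12² and 144 + 25 = 169 = 13².

a = 144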